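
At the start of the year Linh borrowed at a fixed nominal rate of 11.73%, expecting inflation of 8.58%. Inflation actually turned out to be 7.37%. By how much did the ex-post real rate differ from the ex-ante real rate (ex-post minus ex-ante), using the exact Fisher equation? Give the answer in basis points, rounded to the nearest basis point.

116 basis points

Ex-ante: (1 + 0.1173)/(1 + 0.0858) − 1 = 2.9011%
Ex-post: (1 + 0.1173)/(1 + 0.0737) − 1 = 4.0607%
Difference (ex-post − ex-ante) = 1.1596% → 116 basis points.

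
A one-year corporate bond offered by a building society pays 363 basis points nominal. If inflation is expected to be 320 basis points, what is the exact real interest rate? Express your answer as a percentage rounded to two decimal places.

By the Fisher relation, 1 + r = (1 + i)/(1 + π).
1 + r = 1.03630 / 1.03200 = 1.004167
r = 1.004167 − 1 = 0.4167%, i.e. 0.42%.

0.42%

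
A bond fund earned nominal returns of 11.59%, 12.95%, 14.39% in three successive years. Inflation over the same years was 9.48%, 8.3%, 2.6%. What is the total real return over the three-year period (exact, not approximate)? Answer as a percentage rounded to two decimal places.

18.52%

Compound the nominal returns: 1.1159 × 1.1295 × 1.1439 = 1.441782.
Compound inflation: 1.0948 × 1.0830 × 1.0260 = 1.216496.
Deflate: 1.441782 / 1.216496 = 1.185193.
Total real return = 1.185193 − 1 → 18.52%.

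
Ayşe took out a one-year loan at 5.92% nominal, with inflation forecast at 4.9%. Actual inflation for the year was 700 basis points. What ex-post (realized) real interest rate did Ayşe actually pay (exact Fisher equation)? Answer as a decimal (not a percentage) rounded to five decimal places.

-0.01009

Ex-post: (1 + 0.0592)/(1 + 0.0700) − 1 = -1.0093%
So the realized real rate is -0.01009.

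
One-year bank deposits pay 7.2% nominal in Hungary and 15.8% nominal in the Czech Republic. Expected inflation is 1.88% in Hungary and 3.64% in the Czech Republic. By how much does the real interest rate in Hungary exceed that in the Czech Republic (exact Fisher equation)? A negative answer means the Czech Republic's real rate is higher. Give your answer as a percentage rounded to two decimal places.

Hungary: (1 + 0.0720)/(1 + 0.0188) − 1 = 5.2218%
The Czech Republic: (1 + 0.1580)/(1 + 0.0364) − 1 = 11.7329%
Differential = 5.2218% − 11.7329% = -6.5111% → -6.51%.

-6.51%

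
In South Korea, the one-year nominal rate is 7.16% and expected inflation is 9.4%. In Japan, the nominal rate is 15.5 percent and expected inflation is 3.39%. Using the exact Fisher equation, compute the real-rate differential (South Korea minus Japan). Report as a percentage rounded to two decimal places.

-13.76%

South Korea: (1 + 0.0716)/(1 + 0.0940) − 1 = -2.0475%
Japan: (1 + 0.1550)/(1 + 0.0339) − 1 = 11.7129%
Differential = -2.0475% − 11.7129% = -13.7605% → -13.76%.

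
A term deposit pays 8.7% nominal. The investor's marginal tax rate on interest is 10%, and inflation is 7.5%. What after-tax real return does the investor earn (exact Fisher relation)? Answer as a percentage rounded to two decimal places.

After-tax nominal return = 8.7% × (1 − 0.1) = 7.8300%.
1 + r = 1.07830 / 1.07500 = 1.003070
After-tax real rate = 1.003070 − 1 → 0.31%.

0.31%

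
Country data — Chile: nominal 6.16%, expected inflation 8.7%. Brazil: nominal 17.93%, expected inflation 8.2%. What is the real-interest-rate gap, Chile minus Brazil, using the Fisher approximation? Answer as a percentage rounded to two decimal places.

Chile: 6.16% − 8.7% = -2.540%
Brazil: 17.93% − 8.2% = 9.730%
Differential = -12.270% → -12.27%.

-12.27%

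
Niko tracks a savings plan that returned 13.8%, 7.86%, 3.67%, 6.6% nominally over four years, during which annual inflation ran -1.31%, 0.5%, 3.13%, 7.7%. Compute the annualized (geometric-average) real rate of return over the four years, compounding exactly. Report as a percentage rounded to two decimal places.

Compound the nominal returns: 1.1380 × 1.0786 × 1.0367 × 1.0660 = 1.35647871.
Compound inflation: 0.9869 × 1.0050 × 1.0313 × 1.0770 = 1.10164060.
Deflate: 1.35647871 / 1.10164060 = 1.23132600.
Annualized real rate = 1.23132600^(1/4) − 1 = 5.3400% → 5.34%.

5.34%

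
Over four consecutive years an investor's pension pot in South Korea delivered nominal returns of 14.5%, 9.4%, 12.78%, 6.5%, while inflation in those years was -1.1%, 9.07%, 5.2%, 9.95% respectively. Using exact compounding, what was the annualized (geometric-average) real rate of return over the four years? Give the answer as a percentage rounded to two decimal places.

Compound the nominal returns: 1.1450 × 1.0940 × 1.1278 × 1.0650 = 1.50454266.
Compound inflation: 0.9890 × 1.0907 × 1.0520 × 1.0995 = 1.24770690.
Deflate: 1.50454266 / 1.24770690 = 1.20584623.
Annualized real rate = 1.20584623^(1/4) − 1 = 4.7908% → 4.79%.

4.79%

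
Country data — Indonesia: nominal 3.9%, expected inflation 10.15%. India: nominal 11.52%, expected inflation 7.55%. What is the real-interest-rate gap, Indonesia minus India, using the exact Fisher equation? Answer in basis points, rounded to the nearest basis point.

-937 basis points

Indonesia: (1 + 0.0390)/(1 + 0.1015) − 1 = -5.6741%
India: (1 + 0.1152)/(1 + 0.0755) − 1 = 3.6913%
Differential = -5.6741% − 3.6913% = -9.3654% → -937 basis points.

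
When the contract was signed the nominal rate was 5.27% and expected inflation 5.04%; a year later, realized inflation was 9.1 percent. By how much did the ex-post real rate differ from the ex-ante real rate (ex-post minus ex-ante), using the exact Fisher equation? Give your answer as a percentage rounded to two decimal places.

-3.73%

Ex-ante: (1 + 0.0527)/(1 + 0.0504) − 1 = 0.2190%
Ex-post: (1 + 0.0527)/(1 + 0.0910) − 1 = -3.5105%
Difference (ex-post − ex-ante) = -3.7295% → -3.73%.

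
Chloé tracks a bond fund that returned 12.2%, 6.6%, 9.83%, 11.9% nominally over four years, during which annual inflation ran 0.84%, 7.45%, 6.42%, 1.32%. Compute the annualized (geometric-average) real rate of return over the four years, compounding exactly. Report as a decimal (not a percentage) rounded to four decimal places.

Nominal growth factor = 1.1220 × 1.0660 × 1.0983 × 1.1190 = 1.46994516
Price-level growth factor = 1.0084 × 1.0745 × 1.0642 × 1.0132 = 1.16830892
Real growth factor = 1.46994516 / 1.16830892 = 1.25818192
Annualized real rate = 1.25818192^(1/4) − 1 = 5.9097% → 0.0591.

0.0591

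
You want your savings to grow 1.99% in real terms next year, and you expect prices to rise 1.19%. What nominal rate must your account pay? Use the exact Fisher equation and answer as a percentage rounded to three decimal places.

3.204%

(1 + i) = (1 + r)(1 + π) = 1.01990 × 1.01190 = 1.03203681
i = 1.03203681 − 1, so the required nominal rate is 3.204%.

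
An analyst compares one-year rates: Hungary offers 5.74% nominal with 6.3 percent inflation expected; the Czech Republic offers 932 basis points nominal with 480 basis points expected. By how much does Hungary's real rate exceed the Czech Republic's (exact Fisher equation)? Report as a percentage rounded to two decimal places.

-4.84%

Hungary: (1 + 0.0574)/(1 + 0.0630) − 1 = -0.5268%
The Czech Republic: (1 + 0.0932)/(1 + 0.0480) − 1 = 4.3130%
Differential = -0.5268% − 4.3130% = -4.8398% → -4.84%.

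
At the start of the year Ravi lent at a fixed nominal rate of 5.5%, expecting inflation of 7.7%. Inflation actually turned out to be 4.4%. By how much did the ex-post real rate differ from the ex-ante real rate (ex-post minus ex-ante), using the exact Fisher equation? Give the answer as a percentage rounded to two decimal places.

Ex-ante: (1 + 0.0550)/(1 + 0.0770) − 1 = -2.0427%
Ex-post: (1 + 0.0550)/(1 + 0.0440) − 1 = 1.0536%
Difference (ex-post − ex-ante) = 3.0964% → 3.10%.

3.10%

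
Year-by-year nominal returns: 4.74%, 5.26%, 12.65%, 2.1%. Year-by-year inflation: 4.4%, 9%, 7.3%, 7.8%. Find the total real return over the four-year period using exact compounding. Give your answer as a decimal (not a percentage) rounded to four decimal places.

Compound the nominal returns: 1.0474 × 1.0526 × 1.1265 × 1.0210 = 1.268040.
Compound inflation: 1.0440 × 1.0900 × 1.0730 × 1.0780 = 1.316272.
Deflate: 1.268040 / 1.316272 = 0.963357.
Total real return = 0.963357 − 1 → -0.0366.

-0.0366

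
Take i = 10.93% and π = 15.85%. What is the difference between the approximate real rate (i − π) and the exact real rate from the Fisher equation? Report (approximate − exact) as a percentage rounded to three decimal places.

Approximate: r ≈ 10.930% − 15.850% = -4.9200%
Exact: (1 + 0.1093)/(1 + 0.1585) − 1 = -4.2469%
Error = -4.9200% − (-4.2469%) = -0.6731% → -0.673%.

-0.673%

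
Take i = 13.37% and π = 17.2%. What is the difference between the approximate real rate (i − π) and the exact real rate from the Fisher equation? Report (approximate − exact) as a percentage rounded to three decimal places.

Approximate: r ≈ 13.370% − 17.200% = -3.8300%
Exact: (1 + 0.1337)/(1 + 0.1720) − 1 = -3.2679%
Error = -3.8300% − (-3.2679%) = -0.5621% → -0.562%.

-0.562%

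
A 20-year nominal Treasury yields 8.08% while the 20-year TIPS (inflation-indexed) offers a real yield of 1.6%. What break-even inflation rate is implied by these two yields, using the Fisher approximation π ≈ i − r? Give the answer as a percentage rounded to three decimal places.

π ≈ i − r = 8.08% − 1.6% → 6.480%.

6.480%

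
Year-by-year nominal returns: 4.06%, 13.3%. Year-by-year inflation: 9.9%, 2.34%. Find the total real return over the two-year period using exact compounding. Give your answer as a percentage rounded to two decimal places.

Compound the nominal returns: 1.0406 × 1.1330 = 1.179000.
Compound inflation: 1.0990 × 1.0234 = 1.124717.
Deflate: 1.179000 / 1.124717 = 1.048264.
Total real return = 1.048264 − 1 → 4.83%.

4.83%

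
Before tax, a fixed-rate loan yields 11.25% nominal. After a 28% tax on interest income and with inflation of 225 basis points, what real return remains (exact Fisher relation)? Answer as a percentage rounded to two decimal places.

After-tax nominal return = 11.25% × (1 − 0.28) = 8.1000%.
1 + r = 1.08100 / 1.02250 = 1.057213
After-tax real rate = 1.057213 − 1 → 5.72%.

5.72%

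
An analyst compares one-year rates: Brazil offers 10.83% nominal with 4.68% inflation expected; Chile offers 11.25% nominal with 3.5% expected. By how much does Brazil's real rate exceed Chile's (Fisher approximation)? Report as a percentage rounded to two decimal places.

Brazil: 10.83% − 4.68% = 6.150%
Chile: 11.25% − 3.5% = 7.750%
Differential = -1.600% → -1.60%.

-1.60%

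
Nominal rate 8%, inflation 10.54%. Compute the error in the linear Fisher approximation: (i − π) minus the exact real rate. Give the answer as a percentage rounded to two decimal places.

-0.24%

Approximate: r ≈ 8.000% − 10.540% = -2.5400%
Exact: (1 + 0.0800)/(1 + 0.1054) − 1 = -2.2978%
Error = -2.5400% − (-2.2978%) = -0.2422% → -0.24%.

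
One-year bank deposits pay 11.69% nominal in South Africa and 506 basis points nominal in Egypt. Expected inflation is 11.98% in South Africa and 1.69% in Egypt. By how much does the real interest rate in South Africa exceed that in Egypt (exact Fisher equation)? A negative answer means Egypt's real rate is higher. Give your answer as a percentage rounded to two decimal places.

-3.57%

South Africa: (1 + 0.1169)/(1 + 0.1198) − 1 = -0.2590%
Egypt: (1 + 0.0506)/(1 + 0.0169) − 1 = 3.3140%
Differential = -0.2590% − 3.3140% = -3.5730% → -3.57%.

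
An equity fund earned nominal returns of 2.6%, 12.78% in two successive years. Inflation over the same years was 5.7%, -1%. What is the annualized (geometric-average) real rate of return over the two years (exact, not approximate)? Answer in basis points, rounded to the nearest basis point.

Nominal growth factor = 1.0260 × 1.1278 = 1.15712280
Price-level growth factor = 1.0570 × 0.9900 = 1.04643000
Real growth factor = 1.15712280 / 1.04643000 = 1.10578137
Annualized real rate = 1.10578137^(1/2) − 1 = 5.1561% → 516 basis points.

516 basis points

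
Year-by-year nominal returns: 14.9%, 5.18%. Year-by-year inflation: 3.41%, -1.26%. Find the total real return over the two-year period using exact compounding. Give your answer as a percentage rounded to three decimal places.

18.358%

Compound the nominal returns: 1.1490 × 1.0518 = 1.208518.
Compound inflation: 1.0341 × 0.9874 = 1.021070.
Deflate: 1.208518 / 1.021070 = 1.183580.
Total real return = 1.183580 − 1 → 18.358%.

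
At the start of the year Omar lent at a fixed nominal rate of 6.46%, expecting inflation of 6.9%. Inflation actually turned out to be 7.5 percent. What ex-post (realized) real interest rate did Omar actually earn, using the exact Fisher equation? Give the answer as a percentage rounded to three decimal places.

-0.967%

Ex-post: (1 + 0.0646)/(1 + 0.0750) − 1 = -0.9674%
So the realized real rate is -0.967%.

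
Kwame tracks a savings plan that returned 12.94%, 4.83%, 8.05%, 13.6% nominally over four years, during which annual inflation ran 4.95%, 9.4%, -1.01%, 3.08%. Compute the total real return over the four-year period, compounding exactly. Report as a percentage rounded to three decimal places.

Nominal growth factor = 1.1294 × 1.0483 × 1.0805 × 1.1360 = 1.453237
Price-level growth factor = 1.0495 × 1.0940 × 0.9899 × 1.0308 = 1.171563
Real growth factor = 1.453237 / 1.171563 = 1.240426
Total real return = 1.240426 − 1 → 24.043%.

24.043%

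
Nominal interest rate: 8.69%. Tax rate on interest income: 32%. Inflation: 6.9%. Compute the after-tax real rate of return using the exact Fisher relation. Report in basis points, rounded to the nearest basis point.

-93 basis points

After-tax nominal return = 8.69% × (1 − 0.32) = 5.9092%.
1 + r = 1.059092 / 1.06900 = 0.990732
After-tax real rate = 0.990732 − 1 → -93 basis points.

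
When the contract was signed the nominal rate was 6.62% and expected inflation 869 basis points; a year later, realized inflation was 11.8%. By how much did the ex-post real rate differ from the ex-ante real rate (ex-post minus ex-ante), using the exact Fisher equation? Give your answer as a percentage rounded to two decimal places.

Ex-ante: (1 + 0.0662)/(1 + 0.0869) − 1 = -1.9045%
Ex-post: (1 + 0.0662)/(1 + 0.1180) − 1 = -4.6333%
Difference (ex-post − ex-ante) = -2.7288% → -2.73%.

-2.73%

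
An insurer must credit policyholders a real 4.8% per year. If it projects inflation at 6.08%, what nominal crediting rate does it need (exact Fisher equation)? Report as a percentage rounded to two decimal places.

(1 + i) = (1 + r)(1 + π) = 1.04800 × 1.06080 = 1.1117184
i = 1.1117184 − 1, so the required nominal rate is 11.17%.

11.17%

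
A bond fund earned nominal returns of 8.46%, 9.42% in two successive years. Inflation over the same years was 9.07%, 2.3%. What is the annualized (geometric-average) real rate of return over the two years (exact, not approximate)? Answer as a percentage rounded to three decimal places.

3.132%

Nominal growth factor = 1.0846 × 1.0942 = 1.18676932
Price-level growth factor = 1.0907 × 1.0230 = 1.11578610
Real growth factor = 1.18676932 / 1.11578610 = 1.06361723
Annualized real rate = 1.06361723^(1/2) − 1 = 3.1318% → 3.132%.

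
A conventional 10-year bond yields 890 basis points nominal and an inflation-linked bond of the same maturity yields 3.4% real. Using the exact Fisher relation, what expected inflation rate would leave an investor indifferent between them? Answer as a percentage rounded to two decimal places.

(1 + π) = (1 + i)/(1 + r) = 1.08900 / 1.03400 = 1.053191
Break-even inflation = 1.053191 − 1 → 5.32%.

5.32%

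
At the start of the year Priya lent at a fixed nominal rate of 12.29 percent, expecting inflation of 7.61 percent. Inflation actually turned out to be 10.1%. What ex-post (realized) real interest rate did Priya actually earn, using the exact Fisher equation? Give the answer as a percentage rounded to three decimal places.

Ex-post: (1 + 0.1229)/(1 + 0.1010) − 1 = 1.9891%
So the realized real rate is 1.989%.

1.989%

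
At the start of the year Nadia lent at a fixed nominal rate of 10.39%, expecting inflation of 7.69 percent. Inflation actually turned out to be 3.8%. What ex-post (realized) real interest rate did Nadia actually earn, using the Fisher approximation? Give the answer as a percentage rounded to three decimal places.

Ex-post: 10.39% − 3.8% = 6.590%
So the realized real rate is 6.590%.

6.590%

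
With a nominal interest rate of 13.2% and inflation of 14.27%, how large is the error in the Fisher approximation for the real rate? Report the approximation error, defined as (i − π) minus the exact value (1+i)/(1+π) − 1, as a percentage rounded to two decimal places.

Approximate: r ≈ 13.200% − 14.270% = -1.0700%
Exact: (1 + 0.1320)/(1 + 0.1427) − 1 = -0.9364%
Error = -1.0700% − (-0.9364%) = -0.1336% → -0.13%.

-0.13%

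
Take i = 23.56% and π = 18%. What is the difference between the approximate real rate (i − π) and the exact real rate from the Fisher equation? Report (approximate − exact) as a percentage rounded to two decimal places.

Approximate: r ≈ 23.560% − 18.000% = 5.5600%
Exact: (1 + 0.2356)/(1 + 0.1800) − 1 = 4.7119%
Error = 5.5600% − 4.7119% = 0.8481% → 0.85%.

0.85%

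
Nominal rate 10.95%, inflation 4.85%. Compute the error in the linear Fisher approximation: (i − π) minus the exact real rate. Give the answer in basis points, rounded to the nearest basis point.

Approximate: r ≈ 10.950% − 4.850% = 6.1000%
Exact: (1 + 0.1095)/(1 + 0.0485) − 1 = 5.8178%
Error = 6.1000% − 5.8178% = 0.2822% → 28 basis points.

28 basis points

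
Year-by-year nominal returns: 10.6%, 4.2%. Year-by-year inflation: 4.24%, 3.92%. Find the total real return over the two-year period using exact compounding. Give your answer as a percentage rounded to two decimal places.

Nominal growth factor = 1.1060 × 1.0420 = 1.152452
Price-level growth factor = 1.0424 × 1.0392 = 1.083262
Real growth factor = 1.152452 / 1.083262 = 1.063872
Total real return = 1.063872 − 1 → 6.39%.

6.39%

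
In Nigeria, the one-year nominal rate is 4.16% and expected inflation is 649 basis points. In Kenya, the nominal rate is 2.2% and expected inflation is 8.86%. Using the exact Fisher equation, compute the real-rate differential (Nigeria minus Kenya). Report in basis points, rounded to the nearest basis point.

Nigeria: (1 + 0.0416)/(1 + 0.0649) − 1 = -2.1880%
Kenya: (1 + 0.0220)/(1 + 0.0886) − 1 = -6.1179%
Differential = -2.1880% − (-6.1179%) = 3.9300% → 393 basis points.

393 basis points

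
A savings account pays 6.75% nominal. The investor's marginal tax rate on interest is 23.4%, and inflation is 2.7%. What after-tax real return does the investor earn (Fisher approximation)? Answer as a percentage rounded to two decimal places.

2.47%

After-tax nominal return = 6.75% × (1 − 0.234) = 5.1705%.
r ≈ 5.1705% − 2.7% → 2.47%.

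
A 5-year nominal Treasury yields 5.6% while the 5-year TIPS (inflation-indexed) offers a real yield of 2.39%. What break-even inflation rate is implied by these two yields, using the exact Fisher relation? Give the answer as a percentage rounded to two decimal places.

(1 + π) = (1 + i)/(1 + r) = 1.05600 / 1.02390 = 1.031351
Break-even inflation = 1.031351 − 1 → 3.14%.

3.14%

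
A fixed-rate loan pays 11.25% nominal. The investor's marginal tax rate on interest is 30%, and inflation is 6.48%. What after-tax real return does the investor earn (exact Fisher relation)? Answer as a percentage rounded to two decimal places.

1.31%

After-tax nominal return = 11.25% × (1 − 0.3) = 7.8750%.
1 + r = 1.07875 / 1.06480 = 1.013101
After-tax real rate = 1.013101 − 1 → 1.31%.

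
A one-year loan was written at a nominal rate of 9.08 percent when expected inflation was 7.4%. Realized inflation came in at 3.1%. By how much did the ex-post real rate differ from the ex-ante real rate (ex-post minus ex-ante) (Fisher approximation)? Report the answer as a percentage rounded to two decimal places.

Ex-ante: 9.08% − 7.4% = 1.680%
Ex-post: 9.08% − 3.1% = 5.980%
Difference (ex-post − ex-ante) = 4.3000% → 4.30%.

4.30%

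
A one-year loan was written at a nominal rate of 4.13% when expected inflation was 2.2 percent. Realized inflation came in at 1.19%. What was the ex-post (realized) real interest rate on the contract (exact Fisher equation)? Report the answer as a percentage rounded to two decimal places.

Ex-post: (1 + 0.0413)/(1 + 0.0119) − 1 = 2.9054%
So the realized real rate is 2.91%.

2.91%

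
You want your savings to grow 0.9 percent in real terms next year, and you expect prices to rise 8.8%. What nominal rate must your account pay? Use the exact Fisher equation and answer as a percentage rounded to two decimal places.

9.78%

(1 + i) = (1 + r)(1 + π) = 1.00900 × 1.08800 = 1.097792
i = 1.097792 − 1, so the required nominal rate is 9.78%.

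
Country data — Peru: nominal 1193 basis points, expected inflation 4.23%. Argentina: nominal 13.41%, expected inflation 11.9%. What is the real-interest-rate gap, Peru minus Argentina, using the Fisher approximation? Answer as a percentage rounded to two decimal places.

Peru: 11.93% − 4.23% = 7.700%
Argentina: 13.41% − 11.9% = 1.510%
Differential = 6.190% → 6.19%.

6.19%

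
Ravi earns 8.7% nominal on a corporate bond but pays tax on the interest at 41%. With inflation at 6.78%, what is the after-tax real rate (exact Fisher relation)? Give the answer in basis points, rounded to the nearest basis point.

-154 basis points

After-tax nominal return = 8.7% × (1 − 0.41) = 5.1330%.
1 + r = 1.05133 / 1.06780 = 0.984576
After-tax real rate = 0.984576 − 1 → -154 basis points.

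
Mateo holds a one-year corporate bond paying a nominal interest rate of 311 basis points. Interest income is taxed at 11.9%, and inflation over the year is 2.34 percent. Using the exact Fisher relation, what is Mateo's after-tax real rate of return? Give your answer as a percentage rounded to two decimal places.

0.39%

After-tax nominal return = 3.11% × (1 − 0.119) = 2.73991%.
1 + r = 1.0273991 / 1.02340 = 1.003908
After-tax real rate = 1.003908 − 1 → 0.39%.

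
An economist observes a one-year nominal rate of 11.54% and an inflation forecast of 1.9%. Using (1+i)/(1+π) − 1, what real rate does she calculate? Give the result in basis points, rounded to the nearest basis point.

By the Fisher equation, 1 + r = (1 + i)/(1 + π).
1 + r = 1.11540 / 1.01900 = 1.094603
r = 1.094603 − 1 = 9.4603%, i.e. 946 basis points.

946 basis points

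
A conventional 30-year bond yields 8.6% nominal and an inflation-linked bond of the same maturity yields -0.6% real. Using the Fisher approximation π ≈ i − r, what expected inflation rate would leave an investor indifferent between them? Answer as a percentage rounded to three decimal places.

π ≈ i − r = 8.6% − (-0.6%) → 9.200%.

9.200%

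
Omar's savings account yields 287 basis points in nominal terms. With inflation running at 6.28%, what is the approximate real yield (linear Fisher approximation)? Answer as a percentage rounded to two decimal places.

-3.41%

r ≈ i − π = 2.87% − 6.28% = -3.41%.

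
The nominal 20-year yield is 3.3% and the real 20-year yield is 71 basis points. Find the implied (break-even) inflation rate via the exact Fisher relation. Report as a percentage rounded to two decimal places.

(1 + π) = (1 + i)/(1 + r) = 1.03300 / 1.00710 = 1.025717
Break-even inflation = 1.025717 − 1 → 2.57%.

2.57%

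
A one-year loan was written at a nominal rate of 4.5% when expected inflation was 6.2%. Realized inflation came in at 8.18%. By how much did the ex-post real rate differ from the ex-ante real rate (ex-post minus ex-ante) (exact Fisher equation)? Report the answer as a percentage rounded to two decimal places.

-1.80%

Ex-ante: (1 + 0.0450)/(1 + 0.0620) − 1 = -1.6008%
Ex-post: (1 + 0.0450)/(1 + 0.0818) − 1 = -3.4017%
Difference (ex-post − ex-ante) = -1.8010% → -1.80%.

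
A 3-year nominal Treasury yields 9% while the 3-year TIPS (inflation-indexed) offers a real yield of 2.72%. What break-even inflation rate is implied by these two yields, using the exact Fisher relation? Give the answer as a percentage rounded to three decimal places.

6.114%

(1 + π) = (1 + i)/(1 + r) = 1.09000 / 1.02720 = 1.061137
Break-even inflation = 1.061137 − 1 → 6.114%.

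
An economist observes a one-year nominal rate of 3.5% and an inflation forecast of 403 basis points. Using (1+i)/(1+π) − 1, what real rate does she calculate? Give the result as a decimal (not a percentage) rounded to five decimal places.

-0.00509

1 + r = 1.03500 / 1.04030 = 0.9949053
r = 0.9949053 − 1 = -0.50947%, i.e. -0.00509.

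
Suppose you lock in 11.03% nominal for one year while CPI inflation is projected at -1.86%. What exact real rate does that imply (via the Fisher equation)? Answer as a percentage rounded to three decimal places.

13.134%

By the Fisher equation, 1 + r = (1 + i)/(1 + π).
1 + r = 1.11030 / 0.98140 = 1.131343
r = 1.131343 − 1 = 13.1343%, i.e. 13.134%.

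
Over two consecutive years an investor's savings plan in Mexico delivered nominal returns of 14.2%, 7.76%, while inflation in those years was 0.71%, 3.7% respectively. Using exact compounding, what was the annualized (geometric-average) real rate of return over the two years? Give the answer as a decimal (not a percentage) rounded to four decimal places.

0.0855

Nominal growth factor = 1.1420 × 1.0776 = 1.23061920
Price-level growth factor = 1.0071 × 1.0370 = 1.04436270
Real growth factor = 1.23061920 / 1.04436270 = 1.17834465
Annualized real rate = 1.17834465^(1/2) − 1 = 8.5516% → 0.0855.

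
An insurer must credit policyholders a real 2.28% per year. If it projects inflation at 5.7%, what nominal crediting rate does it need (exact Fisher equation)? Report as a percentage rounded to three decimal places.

8.110%

(1 + i) = (1 + r)(1 + π) = 1.02280 × 1.05700 = 1.0810996
i = 1.0810996 − 1, so the required nominal rate is 8.110%.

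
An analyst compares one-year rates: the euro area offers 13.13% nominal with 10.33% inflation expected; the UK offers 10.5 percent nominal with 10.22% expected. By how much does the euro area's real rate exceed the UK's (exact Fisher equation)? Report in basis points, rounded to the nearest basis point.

228 basis points

The euro area: (1 + 0.1313)/(1 + 0.1033) − 1 = 2.5378%
The UK: (1 + 0.1050)/(1 + 0.1022) − 1 = 0.2540%
Differential = 2.5378% − 0.2540% = 2.2838% → 228 basis points.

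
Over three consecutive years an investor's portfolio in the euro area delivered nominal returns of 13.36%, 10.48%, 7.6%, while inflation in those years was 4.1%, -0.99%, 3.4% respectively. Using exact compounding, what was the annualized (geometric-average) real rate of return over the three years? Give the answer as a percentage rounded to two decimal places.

Nominal growth factor = 1.1336 × 1.1048 × 1.0760 = 1.34758378
Price-level growth factor = 1.0410 × 0.9901 × 1.0340 = 1.06573770
Real growth factor = 1.34758378 / 1.06573770 = 1.26446102
Annualized real rate = 1.26446102^(1/3) − 1 = 8.1355% → 8.14%.

8.14%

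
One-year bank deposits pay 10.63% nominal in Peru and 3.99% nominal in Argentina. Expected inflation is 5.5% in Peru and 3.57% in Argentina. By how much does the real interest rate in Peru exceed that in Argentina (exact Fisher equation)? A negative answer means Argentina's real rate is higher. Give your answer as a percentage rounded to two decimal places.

Peru: (1 + 0.1063)/(1 + 0.0550) − 1 = 4.8626%
Argentina: (1 + 0.0399)/(1 + 0.0357) − 1 = 0.4055%
Differential = 4.8626% − 0.4055% = 4.4570% → 4.46%.

4.46%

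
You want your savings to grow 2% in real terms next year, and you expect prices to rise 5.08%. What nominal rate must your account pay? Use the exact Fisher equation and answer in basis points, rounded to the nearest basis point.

718 basis points

(1 + i) = (1 + r)(1 + π) = 1.02000 × 1.05080 = 1.071816
i = 1.071816 − 1, so the required nominal rate is 718 basis points.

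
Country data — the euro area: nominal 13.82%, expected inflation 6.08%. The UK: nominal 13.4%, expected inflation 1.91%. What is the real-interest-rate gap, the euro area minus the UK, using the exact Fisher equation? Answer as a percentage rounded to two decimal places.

The euro area: (1 + 0.1382)/(1 + 0.0608) − 1 = 7.2964%
The UK: (1 + 0.1340)/(1 + 0.0191) − 1 = 11.2747%
Differential = 7.2964% − 11.2747% = -3.9783% → -3.98%.

-3.98%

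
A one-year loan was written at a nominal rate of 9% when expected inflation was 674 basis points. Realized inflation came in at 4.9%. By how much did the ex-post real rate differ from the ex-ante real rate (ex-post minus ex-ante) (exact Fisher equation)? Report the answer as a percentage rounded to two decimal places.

1.79%

Ex-ante: (1 + 0.0900)/(1 + 0.0674) − 1 = 2.1173%
Ex-post: (1 + 0.0900)/(1 + 0.0490) − 1 = 3.9085%
Difference (ex-post − ex-ante) = 1.7912% → 1.79%.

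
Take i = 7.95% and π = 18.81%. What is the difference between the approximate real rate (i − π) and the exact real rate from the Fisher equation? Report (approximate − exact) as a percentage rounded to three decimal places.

Approximate: r ≈ 7.950% − 18.810% = -10.8600%
Exact: (1 + 0.0795)/(1 + 0.1881) − 1 = -9.1406%
Error = -10.8600% − (-9.1406%) = -1.7194% → -1.719%.

-1.719%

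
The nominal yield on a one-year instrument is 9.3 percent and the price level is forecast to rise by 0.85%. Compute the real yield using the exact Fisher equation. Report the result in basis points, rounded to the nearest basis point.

838 basis points

1 + r = 1.09300 / 1.00850 = 1.083788
r = 1.083788 − 1 = 8.3788%, i.e. 838 basis points.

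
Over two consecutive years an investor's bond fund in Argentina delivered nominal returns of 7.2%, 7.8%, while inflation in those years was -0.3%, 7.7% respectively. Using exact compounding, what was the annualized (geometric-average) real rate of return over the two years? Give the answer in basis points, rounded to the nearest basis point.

374 basis points

Nominal growth factor = 1.0720 × 1.0780 = 1.15561600
Price-level growth factor = 0.9970 × 1.0770 = 1.07376900
Real growth factor = 1.15561600 / 1.07376900 = 1.07622403
Annualized real rate = 1.07622403^(1/2) − 1 = 3.7412% → 374 basis points.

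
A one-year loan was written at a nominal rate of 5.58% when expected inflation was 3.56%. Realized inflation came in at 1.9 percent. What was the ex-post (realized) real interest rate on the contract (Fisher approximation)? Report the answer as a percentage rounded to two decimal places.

Ex-post: 5.58% − 1.9% = 3.680%
So the realized real rate is 3.68%.

3.68%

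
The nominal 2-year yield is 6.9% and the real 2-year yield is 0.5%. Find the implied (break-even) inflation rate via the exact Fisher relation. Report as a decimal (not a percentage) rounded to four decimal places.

0.0637

(1 + π) = (1 + i)/(1 + r) = 1.06900 / 1.00500 = 1.063682
Break-even inflation = 1.063682 − 1 → 0.0637.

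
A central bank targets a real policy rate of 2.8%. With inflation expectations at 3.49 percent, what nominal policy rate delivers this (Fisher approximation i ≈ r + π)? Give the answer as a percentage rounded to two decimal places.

i ≈ r + π = 2.8% + 3.49% = 6.29%.

6.29%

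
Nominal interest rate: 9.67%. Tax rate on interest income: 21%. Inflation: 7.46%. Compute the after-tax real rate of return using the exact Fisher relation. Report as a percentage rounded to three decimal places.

0.167%

After-tax nominal return = 9.67% × (1 − 0.21) = 7.6393%.
1 + r = 1.076393 / 1.07460 = 1.001669
After-tax real rate = 1.001669 − 1 → 0.167%.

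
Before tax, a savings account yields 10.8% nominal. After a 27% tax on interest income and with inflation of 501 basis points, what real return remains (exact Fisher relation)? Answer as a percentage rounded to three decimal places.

After-tax nominal return = 10.8% × (1 − 0.27) = 7.8840%.
1 + r = 1.07884 / 1.05010 = 1.027369
After-tax real rate = 1.027369 − 1 → 2.737%.

2.737%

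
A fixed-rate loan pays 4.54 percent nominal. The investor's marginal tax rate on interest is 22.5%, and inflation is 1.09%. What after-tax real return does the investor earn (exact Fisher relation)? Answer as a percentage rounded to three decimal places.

2.402%

After-tax nominal return = 4.54% × (1 − 0.225) = 3.5185%.
1 + r = 1.035185 / 1.01090 = 1.024023
After-tax real rate = 1.024023 − 1 → 2.402%.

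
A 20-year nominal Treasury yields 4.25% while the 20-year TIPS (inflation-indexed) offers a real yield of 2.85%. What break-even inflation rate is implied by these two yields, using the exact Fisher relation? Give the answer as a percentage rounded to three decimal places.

(1 + π) = (1 + i)/(1 + r) = 1.04250 / 1.02850 = 1.013612
Break-even inflation = 1.013612 − 1 → 1.361%.

1.361%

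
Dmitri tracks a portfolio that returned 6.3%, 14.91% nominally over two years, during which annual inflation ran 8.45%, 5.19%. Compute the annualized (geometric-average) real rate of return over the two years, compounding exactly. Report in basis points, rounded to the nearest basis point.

348 basis points

Nominal growth factor = 1.0630 × 1.1491 = 1.22149330
Price-level growth factor = 1.0845 × 1.0519 = 1.14078555
Real growth factor = 1.22149330 / 1.14078555 = 1.07074752
Annualized real rate = 1.07074752^(1/2) − 1 = 3.4769% → 348 basis points.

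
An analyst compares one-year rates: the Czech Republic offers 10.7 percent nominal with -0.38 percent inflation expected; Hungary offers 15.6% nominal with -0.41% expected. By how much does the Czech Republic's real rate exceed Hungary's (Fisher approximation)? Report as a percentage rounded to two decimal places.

The Czech Republic: 10.7% − (-0.38%) = 11.080%
Hungary: 15.6% − (-0.41%) = 16.010%
Differential = -4.930% → -4.93%.

-4.93%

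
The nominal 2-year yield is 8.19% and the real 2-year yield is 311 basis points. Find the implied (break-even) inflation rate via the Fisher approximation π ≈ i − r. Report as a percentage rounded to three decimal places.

5.080%

π ≈ i − r = 8.19% − 3.11% → 5.080%.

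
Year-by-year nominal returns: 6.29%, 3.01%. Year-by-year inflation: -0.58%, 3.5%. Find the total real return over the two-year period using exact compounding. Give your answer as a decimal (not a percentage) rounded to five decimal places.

Nominal growth factor = 1.0629 × 1.0301 = 1.094893
Price-level growth factor = 0.9942 × 1.0350 = 1.028997
Real growth factor = 1.094893 / 1.028997 = 1.064039
Total real return = 1.064039 − 1 → 0.06404.

0.06404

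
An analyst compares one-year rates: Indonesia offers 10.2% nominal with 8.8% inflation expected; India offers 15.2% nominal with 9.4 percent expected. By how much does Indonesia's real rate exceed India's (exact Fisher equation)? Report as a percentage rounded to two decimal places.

Indonesia: (1 + 0.1020)/(1 + 0.0880) − 1 = 1.2868%
India: (1 + 0.1520)/(1 + 0.0940) − 1 = 5.3016%
Differential = 1.2868% − 5.3016% = -4.0149% → -4.01%.

-4.01%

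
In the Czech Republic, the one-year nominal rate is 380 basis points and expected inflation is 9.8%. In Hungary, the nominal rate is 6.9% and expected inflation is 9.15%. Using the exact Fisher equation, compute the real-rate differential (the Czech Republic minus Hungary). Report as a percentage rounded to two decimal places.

The Czech Republic: (1 + 0.0380)/(1 + 0.0980) − 1 = -5.4645%
Hungary: (1 + 0.0690)/(1 + 0.0915) − 1 = -2.0614%
Differential = -5.4645% − (-2.0614%) = -3.4031% → -3.40%.

-3.40%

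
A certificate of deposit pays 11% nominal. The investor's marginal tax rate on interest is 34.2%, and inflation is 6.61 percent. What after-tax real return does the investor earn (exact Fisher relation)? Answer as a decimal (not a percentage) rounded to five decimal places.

After-tax nominal return = 11% × (1 − 0.342) = 7.2380%.
1 + r = 1.07238 / 1.06610 = 1.005891
After-tax real rate = 1.005891 − 1 → 0.00589.

0.00589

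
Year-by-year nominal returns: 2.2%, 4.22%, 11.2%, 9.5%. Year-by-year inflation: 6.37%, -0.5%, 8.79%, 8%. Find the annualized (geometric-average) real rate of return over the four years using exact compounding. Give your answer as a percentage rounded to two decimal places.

Nominal growth factor = 1.0220 × 1.0422 × 1.1120 × 1.0950 = 1.29694294
Price-level growth factor = 1.0637 × 0.9950 × 1.0879 × 1.0800 = 1.24352629
Real growth factor = 1.29694294 / 1.24352629 = 1.04295579
Annualized real rate = 1.04295579^(1/4) − 1 = 1.0570% → 1.06%.

1.06%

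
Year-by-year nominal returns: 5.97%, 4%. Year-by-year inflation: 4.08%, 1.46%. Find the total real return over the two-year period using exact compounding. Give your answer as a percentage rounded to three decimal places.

4.365%

Nominal growth factor = 1.0597 × 1.0400 = 1.102088
Price-level growth factor = 1.0408 × 1.0146 = 1.055996
Real growth factor = 1.102088 / 1.055996 = 1.043648
Total real return = 1.043648 − 1 → 4.365%.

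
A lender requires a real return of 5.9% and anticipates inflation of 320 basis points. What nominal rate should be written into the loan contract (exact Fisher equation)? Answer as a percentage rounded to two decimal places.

(1 + i) = (1 + r)(1 + π) = 1.05900 × 1.03200 = 1.092888
i = 1.092888 − 1, so the required nominal rate is 9.29%.

9.29%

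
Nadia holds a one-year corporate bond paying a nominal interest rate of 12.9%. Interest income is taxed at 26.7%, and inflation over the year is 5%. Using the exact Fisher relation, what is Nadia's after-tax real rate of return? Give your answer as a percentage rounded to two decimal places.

After-tax nominal return = 12.9% × (1 − 0.267) = 9.4557%.
1 + r = 1.094557 / 1.05000 = 1.042435
After-tax real rate = 1.042435 − 1 → 4.24%.

4.24%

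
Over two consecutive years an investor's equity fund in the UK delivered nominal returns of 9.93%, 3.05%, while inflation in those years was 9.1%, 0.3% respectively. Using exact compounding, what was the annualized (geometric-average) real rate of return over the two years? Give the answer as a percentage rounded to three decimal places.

1.746%

Nominal growth factor = 1.0993 × 1.0305 = 1.132828650
Price-level growth factor = 1.0910 × 1.0030 = 1.094273000
Real growth factor = 1.132828650 / 1.094273000 = 1.035234032
Annualized real rate = 1.035234032^(1/2) − 1 = 1.74645% → 1.746%.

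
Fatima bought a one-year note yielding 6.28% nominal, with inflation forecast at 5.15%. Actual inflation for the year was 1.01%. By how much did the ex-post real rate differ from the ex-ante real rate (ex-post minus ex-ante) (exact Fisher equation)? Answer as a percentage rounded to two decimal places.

4.14%

Ex-ante: (1 + 0.0628)/(1 + 0.0515) − 1 = 1.0747%
Ex-post: (1 + 0.0628)/(1 + 0.0101) − 1 = 5.2173%
Difference (ex-post − ex-ante) = 4.1426% → 4.14%.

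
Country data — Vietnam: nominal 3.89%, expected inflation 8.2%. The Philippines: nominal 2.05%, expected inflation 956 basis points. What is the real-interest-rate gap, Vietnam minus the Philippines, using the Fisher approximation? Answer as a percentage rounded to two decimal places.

3.20%

Vietnam: 3.89% − 8.2% = -4.310%
The Philippines: 2.05% − 9.56% = -7.510%
Differential = 3.200% → 3.20%.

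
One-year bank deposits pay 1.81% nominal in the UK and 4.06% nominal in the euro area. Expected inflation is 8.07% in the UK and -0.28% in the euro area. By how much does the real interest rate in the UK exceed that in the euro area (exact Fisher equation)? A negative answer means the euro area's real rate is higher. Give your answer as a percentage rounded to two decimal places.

-10.14%

The UK: (1 + 0.0181)/(1 + 0.0807) − 1 = -5.7925%
The euro area: (1 + 0.0406)/(1 − 0.0028) − 1 = 4.3522%
Differential = -5.7925% − 4.3522% = -10.1447% → -10.14%.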